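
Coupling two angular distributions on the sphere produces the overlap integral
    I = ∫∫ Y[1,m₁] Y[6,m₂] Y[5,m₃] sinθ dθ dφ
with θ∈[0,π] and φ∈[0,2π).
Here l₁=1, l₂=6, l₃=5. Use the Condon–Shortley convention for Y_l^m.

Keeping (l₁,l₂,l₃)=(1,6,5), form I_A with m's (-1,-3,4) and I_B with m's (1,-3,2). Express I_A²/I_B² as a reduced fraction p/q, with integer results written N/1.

1/12

Shared (l₁,l₂,l₃)=(1,6,5): N and (l;000)² cancel in I_A²/I_B².
A: Δ = 2!·0!·10!/13! = 1/858; Racah Σ t=2..2: t=2:+1/725760 = 1/725760; ⇒ 3j(1 6 5; -1 -3 4)² = 1/286, sgn -1
B: Δ = 2!·0!·10!/13! = 1/858; Racah Σ t=0..0: t=0:+1/60480 = 1/60480; ⇒ 3j(1 6 5; 1 -3 2)² = 6/143, sgn -1
I_A²/I_B² = (1/286)/(6/143) = 1/12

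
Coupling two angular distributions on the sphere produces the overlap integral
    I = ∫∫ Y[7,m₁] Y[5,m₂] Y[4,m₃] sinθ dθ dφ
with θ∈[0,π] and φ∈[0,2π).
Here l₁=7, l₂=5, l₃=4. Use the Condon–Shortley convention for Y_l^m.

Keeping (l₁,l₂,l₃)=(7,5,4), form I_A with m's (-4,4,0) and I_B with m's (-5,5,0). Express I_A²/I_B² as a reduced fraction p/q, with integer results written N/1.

32/45

Same 7,5,4: normalisation and zero-m 3j drop out of the ratio.
A: Δ: 8! 6! 2! / 17! → 1/6126120; sum: t=7:−1/483840 t=8:+1/1451520 = -1/725760; 3j²(7 5 4; -4 4 0) = Δ·Π!·Σ² = 24/1547  (sign -1)
B: Δ: 8! 6! 2! / 17! → 1/6126120; sum: t=8:+1/3870720 = 1/3870720; 3j²(7 5 4; -5 5 0) = Δ·Π!·Σ² = 135/6188  (sign +1)
I_A²/I_B² = (24/1547)/(135/6188) = 32/45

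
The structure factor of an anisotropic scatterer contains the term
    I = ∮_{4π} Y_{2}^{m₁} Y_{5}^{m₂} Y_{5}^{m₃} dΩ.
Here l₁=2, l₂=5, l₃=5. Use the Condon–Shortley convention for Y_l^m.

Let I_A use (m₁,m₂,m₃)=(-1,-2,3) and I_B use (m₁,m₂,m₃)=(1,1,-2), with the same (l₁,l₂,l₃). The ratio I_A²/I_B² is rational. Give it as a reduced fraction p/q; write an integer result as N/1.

l's match ⇒ only the (l;m) 3-j factors differ between A and B.
A: triangle coeff Δ(2,5,5) = 1/38610; Σ_t [1,2]: t=1:−1/2880 t=2:+1/10080 = -1/4032; (3j)²=10/429 [(2 5 5; -1 -2 3)], sign=-1
B: triangle coeff Δ(2,5,5) = 1/38610; Σ_t [0,1]: t=0:+1/2880 t=1:−1/1440 = -1/2880; (3j)²=7/715 [(2 5 5; 1 1 -2)], sign=+1
I_A²/I_B² = (10/429)/(7/715) = 50/21

50/21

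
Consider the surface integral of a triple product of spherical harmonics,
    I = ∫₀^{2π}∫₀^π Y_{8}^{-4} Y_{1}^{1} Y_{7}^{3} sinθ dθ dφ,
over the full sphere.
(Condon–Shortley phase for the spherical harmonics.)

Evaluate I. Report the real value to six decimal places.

Checks pass: Σm=0; 16 even; l₃=7∈[7,9].
(2·8+1)(2·1+1)(2·7+1) = 765
Δ: 2! 14! 0! / 17! → 1/2040
sum: t=1:−1/25401600 = -1/25401600
3j²(8 1 7; 0 0 0) = Δ·Π!·Σ² = 8/255  (sign +1)
sum: t=2:+1/174182400 = 1/174182400
3j²(8 1 7; -4 1 3) = Δ·Π!·Σ² = 11/340  (sign +1)
combine: 4πI² = 765·8/255·11/340 = 66/85
take √, sign +1: I = 0.24857507

0.248575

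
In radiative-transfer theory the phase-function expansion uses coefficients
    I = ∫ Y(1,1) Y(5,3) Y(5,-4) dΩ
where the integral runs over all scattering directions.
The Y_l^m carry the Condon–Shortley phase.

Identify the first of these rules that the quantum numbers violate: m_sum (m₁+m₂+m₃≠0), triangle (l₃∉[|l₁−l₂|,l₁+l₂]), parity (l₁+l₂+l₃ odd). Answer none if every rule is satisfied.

m₁+m₂+m₃ = 1 + 3 − 4 = 0  ✓
triangle: |1−5|=4 ≤ l₃=5 ≤ 1+5=6  ✓
parity: l₁+l₂+l₃ = 11 is odd  ✗

parity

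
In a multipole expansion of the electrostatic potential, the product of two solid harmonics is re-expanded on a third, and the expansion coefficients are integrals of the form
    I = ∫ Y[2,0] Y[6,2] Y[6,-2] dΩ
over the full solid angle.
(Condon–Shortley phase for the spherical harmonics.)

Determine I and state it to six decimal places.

0.114688

m-sum 0 ✓  L=14 even ✓  4≤6≤8 ✓
Π(2lᵢ+1) = 5×13×13 = 845
triangle coeff Δ(2,6,6) = 1/90090
Σ_t [0,2]: t=0:+1/69120 t=1:−1/14400 t=2:+1/69120 = -7/172800
(3j)²=14/715 [(2 6 6; 0 0 0)], sign=-1
Σ_t [0,2]: t=0:+1/322560 t=1:−1/30240 t=2:+1/69120 = -1/64512
(3j)²=10/1001 [(2 6 6; 0 2 -2)], sign=-1
⇒ 4πI² = 20/121
I = (+1)√(20/121/(4π)) = 0.11468784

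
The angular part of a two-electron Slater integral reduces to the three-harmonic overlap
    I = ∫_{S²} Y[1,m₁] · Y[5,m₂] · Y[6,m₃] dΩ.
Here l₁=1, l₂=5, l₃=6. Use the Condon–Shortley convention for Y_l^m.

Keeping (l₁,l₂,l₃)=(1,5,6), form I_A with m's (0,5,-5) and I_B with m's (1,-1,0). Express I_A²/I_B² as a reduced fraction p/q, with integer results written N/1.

l's match ⇒ only the (l;m) 3-j factors differ between A and B.
A: triangle coeff Δ(1,5,6) = 1/858; Σ_t [0,0]: t=0:+1/3628800 = 1/3628800; (3j)²=1/78 [(1 5 6; 0 5 -5)], sign=-1
B: triangle coeff Δ(1,5,6) = 1/858; Σ_t [0,0]: t=0:+1/34560 = 1/34560; (3j)²=5/286 [(1 5 6; 1 -1 0)], sign=+1
I_A²/I_B² = (1/78)/(5/286) = 11/15

11/15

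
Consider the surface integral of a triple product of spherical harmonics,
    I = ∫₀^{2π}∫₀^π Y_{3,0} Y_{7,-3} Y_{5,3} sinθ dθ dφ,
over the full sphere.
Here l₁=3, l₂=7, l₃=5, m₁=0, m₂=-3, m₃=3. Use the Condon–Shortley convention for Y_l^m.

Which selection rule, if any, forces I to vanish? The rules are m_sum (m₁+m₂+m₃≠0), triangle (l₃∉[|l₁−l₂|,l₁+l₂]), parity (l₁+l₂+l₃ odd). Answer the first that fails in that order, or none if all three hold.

parity

Σmᵢ = 0  ✓
l₃∈[|l₁−l₂|,l₁+l₂]=[4,10], have l₃=5  ✓
Σlᵢ = 15 ⇒ odd  ✗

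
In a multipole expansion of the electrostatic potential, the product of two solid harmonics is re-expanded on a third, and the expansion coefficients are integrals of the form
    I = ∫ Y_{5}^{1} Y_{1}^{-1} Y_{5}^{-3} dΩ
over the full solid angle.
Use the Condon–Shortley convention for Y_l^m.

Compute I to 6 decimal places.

m-sum = 1 − 1 − 3 = -3 ≠ 0 ⇒ I = 0

0.000000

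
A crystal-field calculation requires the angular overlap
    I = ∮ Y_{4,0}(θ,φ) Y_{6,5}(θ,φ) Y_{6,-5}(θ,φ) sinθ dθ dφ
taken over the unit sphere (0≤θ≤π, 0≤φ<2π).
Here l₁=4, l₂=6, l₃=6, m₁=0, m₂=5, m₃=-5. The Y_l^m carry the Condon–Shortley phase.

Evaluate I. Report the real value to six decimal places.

0.099563

Rules hold: Σm=0, L=16 even, 2≤6≤10.
N = 9·13·13 = 1521
Δ = 4!·4!·8!/17! = 1/15315300
Racah Σ t=0..4: t=0:+1/829440 t=1:−1/25920 t=2:+1/9216 t=3:−1/25920 t=4:+1/829440 = 7/207360
⇒ 3j(4 6 6; 0 0 0)² = 28/2431, sgn +1
Racah Σ t=3..4: t=3:−1/1451520 t=4:+1/2903040 = -1/2903040
⇒ 3j(4 6 6; 0 5 -5)² = 11/1547, sgn +1
4πI² = N·(3j₀)²·(3jₘ)² = 36/289
I = +1·√(0.124567/4π) = 0.09956287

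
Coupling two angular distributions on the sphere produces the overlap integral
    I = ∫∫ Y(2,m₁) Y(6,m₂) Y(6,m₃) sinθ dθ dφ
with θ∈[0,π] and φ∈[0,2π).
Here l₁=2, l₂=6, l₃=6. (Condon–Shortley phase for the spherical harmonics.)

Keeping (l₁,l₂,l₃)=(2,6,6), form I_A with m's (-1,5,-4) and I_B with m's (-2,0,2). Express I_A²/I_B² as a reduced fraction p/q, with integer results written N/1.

Shared (l₁,l₂,l₃)=(2,6,6): N and (l;000)² cancel in I_A²/I_B².
A: Δ = 2!·2!·10!/15! = 1/90090; Racah Σ t=1..2: t=1:−1/7257600 t=2:+1/725760 = 1/806400; ⇒ 3j(2 6 6; -1 5 -4)² = 27/910, sgn +1
B: Δ = 2!·2!·10!/15! = 1/90090; Racah Σ t=2..2: t=2:+1/69120 = 1/69120; ⇒ 3j(2 6 6; -2 0 2)² = 4/143, sgn +1
I_A²/I_B² = (27/910)/(4/143) = 297/280

297/280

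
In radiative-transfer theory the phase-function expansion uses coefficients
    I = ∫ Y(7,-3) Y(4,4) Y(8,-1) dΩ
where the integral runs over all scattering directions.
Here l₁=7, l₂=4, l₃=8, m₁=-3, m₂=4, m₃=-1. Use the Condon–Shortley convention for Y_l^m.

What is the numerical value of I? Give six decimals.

0.000000

Σlᵢ=19 odd — θ-integrand is odd under cosθ→−cosθ; I=0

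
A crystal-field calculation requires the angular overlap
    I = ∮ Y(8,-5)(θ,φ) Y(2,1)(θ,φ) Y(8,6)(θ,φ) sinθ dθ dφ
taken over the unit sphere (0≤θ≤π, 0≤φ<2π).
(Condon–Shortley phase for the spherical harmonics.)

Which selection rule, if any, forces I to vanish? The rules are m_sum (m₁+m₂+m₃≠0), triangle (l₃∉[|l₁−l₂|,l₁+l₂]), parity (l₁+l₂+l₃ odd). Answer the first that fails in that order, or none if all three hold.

azimuthal sum: -5 + 1 + 6 = 2  ✗
6 ≤ 8 ≤ 10 (triangle on l)
L = 8 + 2 + 8 = 18 (even)

m_sum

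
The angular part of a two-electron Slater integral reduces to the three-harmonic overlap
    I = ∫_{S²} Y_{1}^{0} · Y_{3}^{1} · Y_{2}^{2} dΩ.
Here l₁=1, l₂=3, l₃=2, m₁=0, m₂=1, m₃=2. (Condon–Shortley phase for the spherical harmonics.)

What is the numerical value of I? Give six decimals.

m-sum = 0 + 1 + 2 = 3 ≠ 0 ⇒ I = 0

0.000000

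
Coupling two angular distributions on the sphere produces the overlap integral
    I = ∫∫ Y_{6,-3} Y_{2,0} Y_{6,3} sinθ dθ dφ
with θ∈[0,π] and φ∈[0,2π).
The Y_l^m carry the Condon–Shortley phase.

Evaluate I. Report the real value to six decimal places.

-0.057344

m-sum 0 ✓  L=14 even ✓  4≤6≤8 ✓
Π(2lᵢ+1) = 13×5×13 = 845
triangle coeff Δ(6,2,6) = 1/90090
Σ_t [0,2]: t=0:+1/69120 t=1:−1/14400 t=2:+1/69120 = -7/172800
(3j)²=14/715 [(6 2 6; 0 0 0)], sign=-1
Σ_t [0,2]: t=0:+1/1451520 t=1:−1/80640 t=2:+1/120960 = -1/290304
(3j)²=5/2002 [(6 2 6; -3 0 3)], sign=+1
⇒ 4πI² = 5/121
I = (-1)√(5/121/(4π)) = -0.05734392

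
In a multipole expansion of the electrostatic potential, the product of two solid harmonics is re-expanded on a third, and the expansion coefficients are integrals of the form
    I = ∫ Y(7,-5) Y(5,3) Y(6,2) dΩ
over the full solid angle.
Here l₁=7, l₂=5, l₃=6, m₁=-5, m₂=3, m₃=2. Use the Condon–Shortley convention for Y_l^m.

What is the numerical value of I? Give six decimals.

m-sum 0 ✓  L=18 even ✓  2≤6≤12 ✓
Π(2lᵢ+1) = 15×11×13 = 2145
triangle coeff Δ(7,5,6) = 1/174594420
Σ_t [1,5]: t=1:−1/4147200 t=2:+1/207360 t=3:−1/82944 t=4:+1/207360 t=5:−1/4147200 = -1/345600
(3j)²=420/46189 [(7 5 6; 0 0 0)], sign=-1
Σ_t [4,6]: t=4:+1/46448640 t=5:−1/3628800 t=6:+1/4147200 = -1/77414400
(3j)²=3/41990 [(7 5 6; -5 3 2)], sign=-1
⇒ 4πI² = 1890/1356277
I = (+1)√(1890/1356277/(4π)) = 0.01053057

0.010531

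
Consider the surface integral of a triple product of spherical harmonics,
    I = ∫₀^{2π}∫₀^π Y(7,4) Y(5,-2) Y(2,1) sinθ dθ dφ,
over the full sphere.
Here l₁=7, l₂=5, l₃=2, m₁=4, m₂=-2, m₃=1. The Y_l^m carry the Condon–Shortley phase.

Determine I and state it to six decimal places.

4 − 2 + 1 = 3 ≠ 0: azimuthal integral kills it; I = 0

0.000000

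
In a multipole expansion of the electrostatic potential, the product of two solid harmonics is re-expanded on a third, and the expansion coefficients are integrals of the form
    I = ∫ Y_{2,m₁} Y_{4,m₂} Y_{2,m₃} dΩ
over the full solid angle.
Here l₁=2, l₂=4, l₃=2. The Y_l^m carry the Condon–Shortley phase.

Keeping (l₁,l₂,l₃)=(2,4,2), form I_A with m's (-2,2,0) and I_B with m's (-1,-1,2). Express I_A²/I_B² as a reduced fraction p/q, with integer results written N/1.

Shared (l₁,l₂,l₃)=(2,4,2): N and (l;000)² cancel in I_A²/I_B².
A: Δ = 4!·0!·4!/9! = 1/630; Racah Σ t=4..4: t=4:+1/96 = 1/96; ⇒ 3j(2 4 2; -2 2 0)² = 1/42, sgn +1
B: Δ = 4!·0!·4!/9! = 1/630; Racah Σ t=3..3: t=3:−1/144 = -1/144; ⇒ 3j(2 4 2; -1 -1 2)² = 1/126, sgn -1
I_A²/I_B² = (1/42)/(1/126) = 3/1

3/1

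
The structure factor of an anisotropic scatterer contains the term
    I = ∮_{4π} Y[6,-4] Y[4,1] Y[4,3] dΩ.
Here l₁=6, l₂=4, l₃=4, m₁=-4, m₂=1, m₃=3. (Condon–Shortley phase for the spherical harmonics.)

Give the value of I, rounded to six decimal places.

-0.030176

m-sum 0 ✓  L=14 even ✓  2≤4≤10 ✓
Π(2lᵢ+1) = 13×9×9 = 1053
triangle coeff Δ(6,4,4) = 1/1261260
Σ_t [2,4]: t=2:+1/4608 t=3:−1/1296 t=4:+1/4608 = -7/20736
(3j)²=20/1287 [(6 4 4; 0 0 0)], sign=-1
Σ_t [4,5]: t=4:+1/34560 t=5:−1/28800 = -1/172800
(3j)²=1/1430 [(6 4 4; -4 1 3)], sign=+1
⇒ 4πI² = 18/1573
I = (-1)√(18/1573/(4π)) = -0.03017637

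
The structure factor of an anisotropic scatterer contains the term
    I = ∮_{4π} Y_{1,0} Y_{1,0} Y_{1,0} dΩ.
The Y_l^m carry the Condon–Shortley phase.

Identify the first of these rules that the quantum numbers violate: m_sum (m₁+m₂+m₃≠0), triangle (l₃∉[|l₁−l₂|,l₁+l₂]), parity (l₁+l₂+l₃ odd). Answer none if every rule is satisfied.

azimuthal sum: 0 + 0 + 0 = 0  ✓
0 ≤ 1 ≤ 2 (triangle on l)  ✓
L = 1 + 1 + 1 = 3 (odd)  ✗

parity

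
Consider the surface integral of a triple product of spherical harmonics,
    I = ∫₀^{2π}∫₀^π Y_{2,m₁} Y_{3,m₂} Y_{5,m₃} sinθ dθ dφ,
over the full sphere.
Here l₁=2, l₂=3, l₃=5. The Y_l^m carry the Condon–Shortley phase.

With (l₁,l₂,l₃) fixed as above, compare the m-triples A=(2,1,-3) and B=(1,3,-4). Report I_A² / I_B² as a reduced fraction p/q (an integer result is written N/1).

Same 2,3,5: normalisation and zero-m 3j drop out of the ratio.
A: Δ: 0! 4! 6! / 11! → 1/2310; sum: t=0:+1/1152 = 1/1152; 3j²(2 3 5; 2 1 -3) = Δ·Π!·Σ² = 1/33  (sign +1)
B: Δ: 0! 4! 6! / 11! → 1/2310; sum: t=0:+1/4320 = 1/4320; 3j²(2 3 5; 1 3 -4) = Δ·Π!·Σ² = 2/55  (sign -1)
I_A²/I_B² = (1/33)/(2/55) = 5/6

5/6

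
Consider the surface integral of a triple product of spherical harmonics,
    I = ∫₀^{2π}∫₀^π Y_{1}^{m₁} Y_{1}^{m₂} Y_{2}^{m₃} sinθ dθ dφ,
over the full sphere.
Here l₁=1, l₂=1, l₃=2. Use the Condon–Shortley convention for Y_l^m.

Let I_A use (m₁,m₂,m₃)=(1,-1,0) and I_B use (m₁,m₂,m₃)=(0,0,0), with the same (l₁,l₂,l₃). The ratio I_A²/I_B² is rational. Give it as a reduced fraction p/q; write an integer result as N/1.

l's match ⇒ only the (l;m) 3-j factors differ between A and B.
A: triangle coeff Δ(1,1,2) = 1/30; Σ_t [0,0]: t=0:+1/4 = 1/4; (3j)²=1/30 [(1 1 2; 1 -1 0)], sign=+1
B: triangle coeff Δ(1,1,2) = 1/30; Σ_t [0,0]: t=0:+1/1 = 1/1; (3j)²=2/15 [(1 1 2; 0 0 0)], sign=+1
I_A²/I_B² = (1/30)/(2/15) = 1/4

1/4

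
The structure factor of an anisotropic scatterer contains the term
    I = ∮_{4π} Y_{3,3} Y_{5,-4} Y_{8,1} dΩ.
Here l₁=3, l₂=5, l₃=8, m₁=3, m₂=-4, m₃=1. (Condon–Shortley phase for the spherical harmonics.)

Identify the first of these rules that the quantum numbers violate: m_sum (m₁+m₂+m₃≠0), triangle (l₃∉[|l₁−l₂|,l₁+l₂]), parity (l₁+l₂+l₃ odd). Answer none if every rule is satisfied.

none

Σmᵢ = 0  ✓
l₃∈[|l₁−l₂|,l₁+l₂]=[2,8], have l₃=8  ✓
Σlᵢ = 16 ⇒ even  ✓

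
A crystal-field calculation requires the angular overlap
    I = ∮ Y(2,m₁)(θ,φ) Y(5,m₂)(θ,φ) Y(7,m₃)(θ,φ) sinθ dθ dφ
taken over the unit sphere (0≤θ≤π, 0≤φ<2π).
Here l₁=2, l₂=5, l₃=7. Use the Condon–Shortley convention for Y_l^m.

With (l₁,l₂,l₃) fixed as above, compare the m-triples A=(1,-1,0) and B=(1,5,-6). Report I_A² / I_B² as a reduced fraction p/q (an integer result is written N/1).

245/286

Same 2,5,7: normalisation and zero-m 3j drop out of the ratio.
A: Δ: 0! 4! 10! / 15! → 1/15015; sum: t=0:+1/103680 = 1/103680; 3j²(2 5 7; 1 -1 0) = Δ·Π!·Σ² = 7/429  (sign -1)
B: Δ: 0! 4! 10! / 15! → 1/15015; sum: t=0:+1/21772800 = 1/21772800; 3j²(2 5 7; 1 5 -6) = Δ·Π!·Σ² = 2/105  (sign -1)
I_A²/I_B² = (7/429)/(2/105) = 245/286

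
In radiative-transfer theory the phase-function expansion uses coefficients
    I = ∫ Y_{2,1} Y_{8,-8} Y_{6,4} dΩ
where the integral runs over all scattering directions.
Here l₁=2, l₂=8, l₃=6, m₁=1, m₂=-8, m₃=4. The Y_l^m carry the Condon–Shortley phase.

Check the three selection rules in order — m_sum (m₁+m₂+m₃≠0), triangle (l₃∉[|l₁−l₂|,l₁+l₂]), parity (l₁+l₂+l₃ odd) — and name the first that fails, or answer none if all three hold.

azimuthal sum: 1 − 8 + 4 = -3  ✗
6 ≤ 6 ≤ 10 (triangle on l)
L = 2 + 8 + 6 = 16 (even)

m_sum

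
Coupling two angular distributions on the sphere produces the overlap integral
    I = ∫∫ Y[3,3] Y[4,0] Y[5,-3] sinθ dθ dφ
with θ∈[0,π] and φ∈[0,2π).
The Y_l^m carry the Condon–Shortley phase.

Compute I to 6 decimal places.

Checks pass: Σm=0; 12 even; l₃=5∈[1,7].
(2·3+1)(2·4+1)(2·5+1) = 693
Δ: 2! 4! 6! / 13! → 1/180180
sum: t=0:+1/576 t=1:−1/144 t=2:+1/576 = -1/288
3j²(3 4 5; 0 0 0) = Δ·Π!·Σ² = 20/1001  (sign +1)
sum: t=0:+1/2304 = 1/2304
3j²(3 4 5; 3 0 -3) = Δ·Π!·Σ² = 5/143  (sign +1)
combine: 4πI² = 693·20/1001·5/143 = 900/1859
take √, sign +1: I = 0.19628026

0.196280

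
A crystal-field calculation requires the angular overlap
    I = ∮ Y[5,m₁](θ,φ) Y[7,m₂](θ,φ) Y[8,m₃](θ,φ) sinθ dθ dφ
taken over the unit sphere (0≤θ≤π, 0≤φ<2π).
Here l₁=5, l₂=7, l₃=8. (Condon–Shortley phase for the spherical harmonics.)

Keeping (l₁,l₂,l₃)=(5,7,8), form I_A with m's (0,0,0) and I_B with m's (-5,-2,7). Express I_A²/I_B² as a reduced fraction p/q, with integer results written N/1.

Shared (l₁,l₂,l₃)=(5,7,8): N and (l;000)² cancel in I_A²/I_B².
A: Δ = 4!·6!·10!/21! = 1/814773960; Racah Σ t=0..4: t=0:+1/87091200 t=1:−1/4976640 t=2:+1/2073600 t=3:−1/4976640 t=4:+1/87091200 = 1/9676800; ⇒ 3j(5 7 8; 0 0 0)² = 360/46189, sgn +1
B: Δ = 4!·6!·10!/21! = 1/814773960; Racah Σ t=4..4: t=4:+1/6270566400 = 1/6270566400; ⇒ 3j(5 7 8; -5 -2 7)² = 25/3876, sgn -1
I_A²/I_B² = (360/46189)/(25/3876) = 864/715

864/715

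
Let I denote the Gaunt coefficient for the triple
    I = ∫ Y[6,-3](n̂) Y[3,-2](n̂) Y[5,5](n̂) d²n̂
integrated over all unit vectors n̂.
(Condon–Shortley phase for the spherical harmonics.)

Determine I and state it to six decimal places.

0.088266

Rules hold: Σm=0, L=14 even, 3≤5≤9.
N = 13·7·11 = 1001
Δ = 4!·8!·2!/15! = 1/675675
Racah Σ t=1..3: t=1:−1/8640 t=2:+1/2304 t=3:−1/8640 = 7/34560
⇒ 3j(6 3 5; 0 0 0)² = 7/429, sgn -1
Racah Σ t=1..1: t=1:−1/483840 = -1/483840
⇒ 3j(6 3 5; -3 -2 5)² = 6/1001, sgn -1
4πI² = N·(3j₀)²·(3jₘ)² = 14/143
I = +1·√(0.0979021/4π) = 0.08826552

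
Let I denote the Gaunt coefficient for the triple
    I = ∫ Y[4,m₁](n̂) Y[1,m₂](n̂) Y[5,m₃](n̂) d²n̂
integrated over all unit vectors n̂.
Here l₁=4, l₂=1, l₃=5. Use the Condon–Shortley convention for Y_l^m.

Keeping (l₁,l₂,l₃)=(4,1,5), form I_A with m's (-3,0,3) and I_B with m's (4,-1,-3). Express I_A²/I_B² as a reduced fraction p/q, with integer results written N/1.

Shared (l₁,l₂,l₃)=(4,1,5): N and (l;000)² cancel in I_A²/I_B².
A: Δ = 0!·8!·2!/11! = 1/495; Racah Σ t=0..0: t=0:+1/5040 = 1/5040; ⇒ 3j(4 1 5; -3 0 3)² = 16/495, sgn +1
B: Δ = 0!·8!·2!/11! = 1/495; Racah Σ t=0..0: t=0:+1/80640 = 1/80640; ⇒ 3j(4 1 5; 4 -1 -3)² = 1/495, sgn +1
I_A²/I_B² = (16/495)/(1/495) = 16/1

16/1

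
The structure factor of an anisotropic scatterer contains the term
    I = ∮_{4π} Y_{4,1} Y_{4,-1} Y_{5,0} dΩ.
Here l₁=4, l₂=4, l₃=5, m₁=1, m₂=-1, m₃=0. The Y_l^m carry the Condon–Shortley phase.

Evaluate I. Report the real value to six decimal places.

0.000000

L=13 odd ⇒ parity kills the (l;000) factor ⇒ I = 0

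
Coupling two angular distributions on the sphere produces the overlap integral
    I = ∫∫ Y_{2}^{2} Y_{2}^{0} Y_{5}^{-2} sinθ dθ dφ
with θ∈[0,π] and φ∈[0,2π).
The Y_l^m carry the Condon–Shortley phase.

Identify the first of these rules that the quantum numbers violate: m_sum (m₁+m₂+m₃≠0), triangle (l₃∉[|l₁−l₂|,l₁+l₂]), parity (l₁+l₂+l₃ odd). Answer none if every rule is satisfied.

m₁+m₂+m₃ = 2 + 0 − 2 = 0  ✓
triangle: |2−2|=0 ≤ l₃=5 ≤ 2+2=4  ✗
parity: l₁+l₂+l₃ = 9 is odd

triangle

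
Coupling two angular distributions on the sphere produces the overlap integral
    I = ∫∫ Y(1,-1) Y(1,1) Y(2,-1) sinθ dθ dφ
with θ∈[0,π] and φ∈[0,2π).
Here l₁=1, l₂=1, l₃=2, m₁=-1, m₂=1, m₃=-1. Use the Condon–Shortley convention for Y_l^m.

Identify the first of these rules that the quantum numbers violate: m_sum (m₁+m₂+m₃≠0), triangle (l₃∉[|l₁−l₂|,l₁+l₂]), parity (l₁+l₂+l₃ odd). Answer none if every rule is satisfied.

m₁+m₂+m₃ = -1 + 1 − 1 = -1  ✗
triangle: |1−1|=0 ≤ l₃=2 ≤ 1+1=2
parity: l₁+l₂+l₃ = 4 is even

m_sum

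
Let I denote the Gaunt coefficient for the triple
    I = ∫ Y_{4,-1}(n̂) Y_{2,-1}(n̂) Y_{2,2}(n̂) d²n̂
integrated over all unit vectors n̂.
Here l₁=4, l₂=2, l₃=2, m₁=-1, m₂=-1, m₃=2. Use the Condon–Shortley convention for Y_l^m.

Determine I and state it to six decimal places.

m-sum 0 ✓  L=8 even ✓  2≤2≤6 ✓
Π(2lᵢ+1) = 9×5×5 = 225
triangle coeff Δ(4,2,2) = 1/630
Σ_t [2,2]: t=2:+1/16 = 1/16
(3j)²=2/35 [(4 2 2; 0 0 0)], sign=+1
Σ_t [1,1]: t=1:−1/144 = -1/144
(3j)²=1/126 [(4 2 2; -1 -1 2)], sign=-1
⇒ 4πI² = 5/49
I = (-1)√(5/49/(4π)) = -0.09011188

-0.090112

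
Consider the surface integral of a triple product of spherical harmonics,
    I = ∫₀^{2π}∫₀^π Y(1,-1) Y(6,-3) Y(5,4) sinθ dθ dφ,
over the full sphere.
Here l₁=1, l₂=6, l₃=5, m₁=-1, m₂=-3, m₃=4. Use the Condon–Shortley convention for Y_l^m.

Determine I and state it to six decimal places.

-0.070770

m-sum 0 ✓  L=12 even ✓  5≤5≤7 ✓
Π(2lᵢ+1) = 3×13×11 = 429
triangle coeff Δ(1,6,5) = 1/858
Σ_t [1,1]: t=1:−1/14400 = -1/14400
(3j)²=6/143 [(1 6 5; 0 0 0)], sign=+1
Σ_t [2,2]: t=2:+1/725760 = 1/725760
(3j)²=1/286 [(1 6 5; -1 -3 4)], sign=-1
⇒ 4πI² = 9/143
I = (-1)√(9/143/(4π)) = -0.07076985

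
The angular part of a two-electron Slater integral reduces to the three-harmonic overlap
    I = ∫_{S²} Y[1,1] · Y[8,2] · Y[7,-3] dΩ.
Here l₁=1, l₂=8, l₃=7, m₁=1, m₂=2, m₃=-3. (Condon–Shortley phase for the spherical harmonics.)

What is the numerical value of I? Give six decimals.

0.118504

Checks pass: Σm=0; 16 even; l₃=7∈[7,9].
(2·1+1)(2·8+1)(2·7+1) = 765
Δ: 2! 0! 14! / 17! → 1/2040
sum: t=1:−1/25401600 = -1/25401600
3j²(1 8 7; 0 0 0) = Δ·Π!·Σ² = 8/255  (sign +1)
sum: t=0:+1/174182400 = 1/174182400
3j²(1 8 7; 1 2 -3) = Δ·Π!·Σ² = 1/136  (sign +1)
combine: 4πI² = 765·8/255·1/136 = 3/17
take √, sign +1: I = 0.11850352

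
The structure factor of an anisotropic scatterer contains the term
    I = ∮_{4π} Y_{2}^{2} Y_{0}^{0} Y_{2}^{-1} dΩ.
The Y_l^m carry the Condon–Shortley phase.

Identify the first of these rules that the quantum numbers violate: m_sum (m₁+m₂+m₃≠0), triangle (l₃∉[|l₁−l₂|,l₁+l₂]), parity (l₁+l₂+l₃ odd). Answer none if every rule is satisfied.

m_sum

Σmᵢ = 1  ✗
l₃∈[|l₁−l₂|,l₁+l₂]=[2,2], have l₃=2
Σlᵢ = 4 ⇒ even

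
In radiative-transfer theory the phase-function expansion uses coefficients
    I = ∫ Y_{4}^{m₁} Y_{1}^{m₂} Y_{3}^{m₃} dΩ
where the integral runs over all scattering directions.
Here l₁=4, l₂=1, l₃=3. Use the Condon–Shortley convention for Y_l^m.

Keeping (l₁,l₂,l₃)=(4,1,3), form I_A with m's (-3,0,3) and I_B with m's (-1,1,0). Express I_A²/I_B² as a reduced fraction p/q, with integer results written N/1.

l's match ⇒ only the (l;m) 3-j factors differ between A and B.
A: triangle coeff Δ(4,1,3) = 1/252; Σ_t [1,1]: t=1:−1/720 = -1/720; (3j)²=1/36 [(4 1 3; -3 0 3)], sign=-1
B: triangle coeff Δ(4,1,3) = 1/252; Σ_t [2,2]: t=2:+1/72 = 1/72; (3j)²=5/126 [(4 1 3; -1 1 0)], sign=-1
I_A²/I_B² = (1/36)/(5/126) = 7/10

7/10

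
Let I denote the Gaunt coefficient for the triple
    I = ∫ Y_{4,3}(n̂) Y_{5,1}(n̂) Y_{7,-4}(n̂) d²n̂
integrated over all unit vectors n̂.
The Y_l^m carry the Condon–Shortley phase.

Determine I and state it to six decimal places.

-0.069211

Rules hold: Σm=0, L=16 even, 1≤7≤9.
N = 9·11·15 = 1485
Δ = 2!·6!·8!/17! = 1/6126120
Racah Σ t=0..2: t=0:+1/69120 t=1:−1/20736 t=2:+1/69120 = -1/51840
⇒ 3j(4 5 7; 0 0 0)² = 280/21879, sgn +1
Racah Σ t=0..1: t=0:+1/345600 t=1:−1/518400 = 1/1036800
⇒ 3j(4 5 7; 3 1 -4)² = 7/2210, sgn -1
4πI² = N·(3j₀)²·(3jₘ)² = 2940/48841
I = -1·√(0.0601953/4π) = -0.06921121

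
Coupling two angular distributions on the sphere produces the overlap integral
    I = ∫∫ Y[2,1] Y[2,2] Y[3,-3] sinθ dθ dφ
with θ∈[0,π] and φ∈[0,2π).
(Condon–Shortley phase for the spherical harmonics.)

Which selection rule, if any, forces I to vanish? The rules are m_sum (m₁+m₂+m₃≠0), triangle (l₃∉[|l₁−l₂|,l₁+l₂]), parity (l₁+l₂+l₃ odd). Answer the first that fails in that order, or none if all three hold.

m₁+m₂+m₃ = 1 + 2 − 3 = 0  ✓
triangle: |2−2|=0 ≤ l₃=3 ≤ 2+2=4  ✓
parity: l₁+l₂+l₃ = 7 is odd  ✗

parity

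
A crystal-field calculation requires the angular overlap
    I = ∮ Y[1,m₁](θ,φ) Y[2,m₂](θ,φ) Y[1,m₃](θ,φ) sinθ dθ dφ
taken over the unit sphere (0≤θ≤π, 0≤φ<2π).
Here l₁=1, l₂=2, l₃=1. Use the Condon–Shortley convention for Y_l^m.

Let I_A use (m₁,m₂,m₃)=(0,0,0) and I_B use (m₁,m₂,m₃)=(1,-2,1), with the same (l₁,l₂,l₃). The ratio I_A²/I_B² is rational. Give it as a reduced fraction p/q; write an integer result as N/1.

2/3

l's match ⇒ only the (l;m) 3-j factors differ between A and B.
A: triangle coeff Δ(1,2,1) = 1/30; Σ_t [1,1]: t=1:−1/1 = -1/1; (3j)²=2/15 [(1 2 1; 0 0 0)], sign=+1
B: triangle coeff Δ(1,2,1) = 1/30; Σ_t [0,0]: t=0:+1/4 = 1/4; (3j)²=1/5 [(1 2 1; 1 -2 1)], sign=+1
I_A²/I_B² = (2/15)/(1/5) = 2/3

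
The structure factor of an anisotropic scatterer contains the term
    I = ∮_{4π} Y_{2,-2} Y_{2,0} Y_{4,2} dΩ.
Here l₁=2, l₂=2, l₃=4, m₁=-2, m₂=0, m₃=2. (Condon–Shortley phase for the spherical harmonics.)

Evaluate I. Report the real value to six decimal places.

0.156078

Checks pass: Σm=0; 8 even; l₃=4∈[0,4].
(2·2+1)(2·2+1)(2·4+1) = 225
Δ: 0! 4! 4! / 9! → 1/630
sum: t=0:+1/16 = 1/16
3j²(2 2 4; 0 0 0) = Δ·Π!·Σ² = 2/35  (sign +1)
sum: t=0:+1/96 = 1/96
3j²(2 2 4; -2 0 2) = Δ·Π!·Σ² = 1/42  (sign +1)
combine: 4πI² = 225·2/35·1/42 = 15/49
take √, sign +1: I = 0.15607835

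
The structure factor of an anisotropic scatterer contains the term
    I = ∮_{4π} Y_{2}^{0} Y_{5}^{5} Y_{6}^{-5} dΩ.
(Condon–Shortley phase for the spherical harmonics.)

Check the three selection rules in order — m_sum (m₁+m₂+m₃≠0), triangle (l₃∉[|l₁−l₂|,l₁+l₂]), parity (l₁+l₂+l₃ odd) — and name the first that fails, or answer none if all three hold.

parity

Σmᵢ = 0  ✓
l₃∈[|l₁−l₂|,l₁+l₂]=[3,7], have l₃=6  ✓
Σlᵢ = 13 ⇒ odd  ✗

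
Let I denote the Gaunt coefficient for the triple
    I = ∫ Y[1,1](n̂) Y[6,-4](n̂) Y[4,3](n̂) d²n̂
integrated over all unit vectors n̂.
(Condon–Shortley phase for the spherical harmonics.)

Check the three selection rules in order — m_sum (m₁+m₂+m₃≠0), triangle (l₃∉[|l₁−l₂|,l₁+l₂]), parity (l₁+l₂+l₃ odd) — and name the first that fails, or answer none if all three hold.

triangle

azimuthal sum: 1 − 4 + 3 = 0  ✓
5 ≤ 4 ≤ 7 (triangle on l)  ✗
L = 1 + 6 + 4 = 11 (odd)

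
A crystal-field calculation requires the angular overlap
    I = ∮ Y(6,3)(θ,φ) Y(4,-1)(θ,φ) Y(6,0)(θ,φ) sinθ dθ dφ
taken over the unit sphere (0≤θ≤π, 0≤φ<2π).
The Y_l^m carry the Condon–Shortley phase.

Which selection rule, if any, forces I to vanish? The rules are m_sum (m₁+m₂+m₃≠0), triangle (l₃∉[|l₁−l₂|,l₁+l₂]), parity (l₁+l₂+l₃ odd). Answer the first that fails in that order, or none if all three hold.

m_sum

Σmᵢ = 2  ✗
l₃∈[|l₁−l₂|,l₁+l₂]=[2,10], have l₃=6
Σlᵢ = 16 ⇒ even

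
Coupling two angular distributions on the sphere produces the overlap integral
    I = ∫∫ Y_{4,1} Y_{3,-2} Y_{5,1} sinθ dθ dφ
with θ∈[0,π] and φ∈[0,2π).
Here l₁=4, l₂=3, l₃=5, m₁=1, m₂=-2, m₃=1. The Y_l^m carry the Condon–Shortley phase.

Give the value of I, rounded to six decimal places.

0.138239

Rules hold: Σm=0, L=12 even, 1≤5≤7.
N = 9·7·11 = 693
Δ = 2!·6!·4!/13! = 1/180180
Racah Σ t=0..2: t=0:+1/576 t=1:−1/144 t=2:+1/576 = -1/288
⇒ 3j(4 3 5; 0 0 0)² = 20/1001, sgn +1
Racah Σ t=0..1: t=0:+1/432 t=1:−1/1152 = 5/3456
⇒ 3j(4 3 5; 1 -2 1)² = 625/36036, sgn +1
4πI² = N·(3j₀)²·(3jₘ)² = 3125/13013
I = +1·√(0.240144/4π) = 0.13823925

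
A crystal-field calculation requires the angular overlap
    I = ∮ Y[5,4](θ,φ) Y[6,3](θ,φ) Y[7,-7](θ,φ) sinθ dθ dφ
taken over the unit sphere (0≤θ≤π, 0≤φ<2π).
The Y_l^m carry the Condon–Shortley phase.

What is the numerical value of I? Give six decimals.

0.142065

Rules hold: Σm=0, L=18 even, 1≤7≤11.
N = 11·13·15 = 2145
Δ = 4!·6!·8!/19! = 1/174594420
Racah Σ t=0..4: t=0:+1/4147200 t=1:−1/207360 t=2:+1/82944 t=3:−1/207360 t=4:+1/4147200 = 1/345600
⇒ 3j(5 6 7; 0 0 0)² = 420/46189, sgn -1
Racah Σ t=1..1: t=1:−1/174182400 = -1/174182400
⇒ 3j(5 6 7; 4 3 -7)² = 21/1615, sgn -1
4πI² = N·(3j₀)²·(3jₘ)² = 26460/104329
I = +1·√(0.253621/4π) = 0.14206512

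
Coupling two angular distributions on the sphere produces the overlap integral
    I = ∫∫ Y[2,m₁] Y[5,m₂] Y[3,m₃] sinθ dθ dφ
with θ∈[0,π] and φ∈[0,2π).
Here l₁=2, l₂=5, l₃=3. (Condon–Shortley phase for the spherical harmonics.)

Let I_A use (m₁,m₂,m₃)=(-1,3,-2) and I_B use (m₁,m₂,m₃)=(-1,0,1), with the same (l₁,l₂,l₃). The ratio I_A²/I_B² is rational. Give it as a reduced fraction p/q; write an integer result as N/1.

56/25

Same 2,5,3: normalisation and zero-m 3j drop out of the ratio.
A: Δ: 4! 0! 6! / 11! → 1/2310; sum: t=3:−1/720 = -1/720; 3j²(2 5 3; -1 3 -2) = Δ·Π!·Σ² = 8/165  (sign +1)
B: Δ: 4! 0! 6! / 11! → 1/2310; sum: t=3:−1/288 = -1/288; 3j²(2 5 3; -1 0 1) = Δ·Π!·Σ² = 5/231  (sign -1)
I_A²/I_B² = (8/165)/(5/231) = 56/25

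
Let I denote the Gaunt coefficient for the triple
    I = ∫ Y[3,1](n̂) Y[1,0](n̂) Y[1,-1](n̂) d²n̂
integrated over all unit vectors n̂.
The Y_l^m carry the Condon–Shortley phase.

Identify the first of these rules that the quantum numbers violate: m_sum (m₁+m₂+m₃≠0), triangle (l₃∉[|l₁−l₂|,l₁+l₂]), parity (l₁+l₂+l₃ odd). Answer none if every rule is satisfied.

triangle

azimuthal sum: 1 + 0 − 1 = 0  ✓
2 ≤ 1 ≤ 4 (triangle on l)  ✗
L = 3 + 1 + 1 = 5 (odd)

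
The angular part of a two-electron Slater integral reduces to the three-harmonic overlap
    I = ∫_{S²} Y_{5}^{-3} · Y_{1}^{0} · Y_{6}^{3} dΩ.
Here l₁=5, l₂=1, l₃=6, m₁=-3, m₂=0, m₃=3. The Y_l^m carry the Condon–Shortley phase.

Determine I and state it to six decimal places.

-0.212310

Rules hold: Σm=0, L=12 even, 4≤6≤6.
N = 11·3·13 = 429
Δ = 0!·10!·2!/13! = 1/858
Racah Σ t=0..0: t=0:+1/14400 = 1/14400
⇒ 3j(5 1 6; 0 0 0)² = 6/143, sgn +1
Racah Σ t=0..0: t=0:+1/80640 = 1/80640
⇒ 3j(5 1 6; -3 0 3)² = 9/286, sgn -1
4πI² = N·(3j₀)²·(3jₘ)² = 81/143
I = -1·√(0.566434/4π) = -0.21230956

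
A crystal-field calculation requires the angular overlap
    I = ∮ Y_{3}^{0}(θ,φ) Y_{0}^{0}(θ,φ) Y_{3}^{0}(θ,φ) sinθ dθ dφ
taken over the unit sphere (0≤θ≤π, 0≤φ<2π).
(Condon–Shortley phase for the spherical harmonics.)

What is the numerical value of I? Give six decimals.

Rules hold: Σm=0, L=6 even, 3≤3≤3.
N = 7·1·7 = 49
Δ = 0!·6!·0!/7! = 1/7
Racah Σ t=0..0: t=0:+1/36 = 1/36
⇒ 3j(3 0 3; 0 0 0)² = 1/7, sgn -1
(m-triple is (0,0,0) — same symbol as above.)
4πI² = N·(3j₀)²·(3jₘ)² = 1/1
I = +1·√(1/4π) = 0.28209479

0.282095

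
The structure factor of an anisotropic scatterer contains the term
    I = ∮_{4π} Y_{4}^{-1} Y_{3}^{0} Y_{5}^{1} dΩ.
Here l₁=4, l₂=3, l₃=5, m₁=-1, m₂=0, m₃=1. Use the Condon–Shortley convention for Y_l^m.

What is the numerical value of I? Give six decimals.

-0.115089

Rules hold: Σm=0, L=12 even, 1≤5≤7.
N = 9·7·11 = 693
Δ = 2!·6!·4!/13! = 1/180180
Racah Σ t=0..2: t=0:+1/576 t=1:−1/144 t=2:+1/576 = -1/288
⇒ 3j(4 3 5; 0 0 0)² = 20/1001, sgn +1
Racah Σ t=0..2: t=0:+1/1440 t=1:−1/192 t=2:+1/432 = -19/8640
⇒ 3j(4 3 5; -1 0 1)² = 361/30030, sgn -1
4πI² = N·(3j₀)²·(3jₘ)² = 2166/13013
I = -1·√(0.166449/4π) = -0.11508947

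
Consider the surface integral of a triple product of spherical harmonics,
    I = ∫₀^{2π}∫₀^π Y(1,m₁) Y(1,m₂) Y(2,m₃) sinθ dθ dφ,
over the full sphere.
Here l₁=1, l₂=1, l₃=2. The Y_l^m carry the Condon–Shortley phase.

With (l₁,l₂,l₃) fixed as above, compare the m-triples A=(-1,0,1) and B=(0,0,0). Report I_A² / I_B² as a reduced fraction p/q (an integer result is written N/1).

l's match ⇒ only the (l;m) 3-j factors differ between A and B.
A: triangle coeff Δ(1,1,2) = 1/30; Σ_t [0,0]: t=0:+1/2 = 1/2; (3j)²=1/10 [(1 1 2; -1 0 1)], sign=-1
B: triangle coeff Δ(1,1,2) = 1/30; Σ_t [0,0]: t=0:+1/1 = 1/1; (3j)²=2/15 [(1 1 2; 0 0 0)], sign=+1
I_A²/I_B² = (1/10)/(2/15) = 3/4

3/4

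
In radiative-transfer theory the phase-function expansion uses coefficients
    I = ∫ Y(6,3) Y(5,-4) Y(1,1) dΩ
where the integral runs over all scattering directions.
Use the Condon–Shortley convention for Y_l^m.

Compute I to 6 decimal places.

Rules hold: Σm=0, L=12 even, 1≤1≤11.
N = 13·11·3 = 429
Δ = 10!·2!·0!/13! = 1/858
Racah Σ t=5..5: t=5:−1/14400 = -1/14400
⇒ 3j(6 5 1; 0 0 0)² = 6/143, sgn +1
Racah Σ t=1..1: t=1:−1/725760 = -1/725760
⇒ 3j(6 5 1; 3 -4 1)² = 1/286, sgn -1
4πI² = N·(3j₀)²·(3jₘ)² = 9/143
I = -1·√(0.0629371/4π) = -0.07076985

-0.070770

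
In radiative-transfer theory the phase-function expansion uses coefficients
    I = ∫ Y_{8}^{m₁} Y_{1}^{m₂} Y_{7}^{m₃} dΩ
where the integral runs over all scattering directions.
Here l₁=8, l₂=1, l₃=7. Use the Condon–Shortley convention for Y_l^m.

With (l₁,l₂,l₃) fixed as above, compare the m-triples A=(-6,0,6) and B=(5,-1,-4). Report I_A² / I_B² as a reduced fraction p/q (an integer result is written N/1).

14/39

l's match ⇒ only the (l;m) 3-j factors differ between A and B.
A: triangle coeff Δ(8,1,7) = 1/2040; Σ_t [1,1]: t=1:−1/6227020800 = -1/6227020800; (3j)²=7/510 [(8 1 7; -6 0 6)], sign=+1
B: triangle coeff Δ(8,1,7) = 1/2040; Σ_t [0,0]: t=0:+1/479001600 = 1/479001600; (3j)²=13/340 [(8 1 7; 5 -1 -4)], sign=-1
I_A²/I_B² = (7/510)/(13/340) = 14/39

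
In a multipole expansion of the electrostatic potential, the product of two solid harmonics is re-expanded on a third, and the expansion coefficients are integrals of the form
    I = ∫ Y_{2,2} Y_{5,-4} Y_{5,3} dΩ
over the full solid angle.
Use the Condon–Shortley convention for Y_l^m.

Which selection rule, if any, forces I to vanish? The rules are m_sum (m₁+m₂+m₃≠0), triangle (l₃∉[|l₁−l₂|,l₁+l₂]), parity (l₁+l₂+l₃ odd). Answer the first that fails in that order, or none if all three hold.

m_sum

m₁+m₂+m₃ = 2 − 4 + 3 = 1  ✗
triangle: |2−5|=3 ≤ l₃=5 ≤ 2+5=7
parity: l₁+l₂+l₃ = 12 is even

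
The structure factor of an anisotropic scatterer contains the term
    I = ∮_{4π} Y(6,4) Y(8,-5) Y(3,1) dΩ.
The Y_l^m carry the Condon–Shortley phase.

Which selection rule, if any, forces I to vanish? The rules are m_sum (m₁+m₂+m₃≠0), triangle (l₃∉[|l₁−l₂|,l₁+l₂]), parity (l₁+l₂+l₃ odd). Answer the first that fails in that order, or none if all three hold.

parity

azimuthal sum: 4 − 5 + 1 = 0  ✓
2 ≤ 3 ≤ 14 (triangle on l)  ✓
L = 6 + 8 + 3 = 17 (odd)  ✗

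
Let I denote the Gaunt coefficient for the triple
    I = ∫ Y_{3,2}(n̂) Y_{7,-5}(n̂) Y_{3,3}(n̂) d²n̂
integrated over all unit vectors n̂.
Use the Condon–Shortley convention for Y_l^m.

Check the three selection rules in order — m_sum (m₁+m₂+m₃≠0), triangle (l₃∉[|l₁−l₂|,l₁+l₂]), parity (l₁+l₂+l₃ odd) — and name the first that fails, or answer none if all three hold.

triangle

azimuthal sum: 2 − 5 + 3 = 0  ✓
4 ≤ 3 ≤ 10 (triangle on l)  ✗
L = 3 + 7 + 3 = 13 (odd)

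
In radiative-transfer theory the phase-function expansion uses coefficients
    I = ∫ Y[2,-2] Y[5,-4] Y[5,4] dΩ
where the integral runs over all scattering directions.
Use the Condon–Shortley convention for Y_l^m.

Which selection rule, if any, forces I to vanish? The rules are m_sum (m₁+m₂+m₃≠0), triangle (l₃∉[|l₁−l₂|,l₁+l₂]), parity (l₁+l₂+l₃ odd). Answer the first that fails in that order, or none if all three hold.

Σmᵢ = -2  ✗
l₃∈[|l₁−l₂|,l₁+l₂]=[3,7], have l₃=5
Σlᵢ = 12 ⇒ even

m_sum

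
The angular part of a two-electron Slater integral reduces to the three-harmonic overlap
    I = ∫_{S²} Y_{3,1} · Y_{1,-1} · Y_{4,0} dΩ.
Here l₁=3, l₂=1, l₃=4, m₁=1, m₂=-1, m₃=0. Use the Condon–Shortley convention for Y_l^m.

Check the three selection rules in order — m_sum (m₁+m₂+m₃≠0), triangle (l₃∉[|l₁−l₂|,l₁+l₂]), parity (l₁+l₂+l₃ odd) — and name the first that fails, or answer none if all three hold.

none

m₁+m₂+m₃ = 1 − 1 + 0 = 0  ✓
triangle: |3−1|=2 ≤ l₃=4 ≤ 3+1=4  ✓
parity: l₁+l₂+l₃ = 8 is even  ✓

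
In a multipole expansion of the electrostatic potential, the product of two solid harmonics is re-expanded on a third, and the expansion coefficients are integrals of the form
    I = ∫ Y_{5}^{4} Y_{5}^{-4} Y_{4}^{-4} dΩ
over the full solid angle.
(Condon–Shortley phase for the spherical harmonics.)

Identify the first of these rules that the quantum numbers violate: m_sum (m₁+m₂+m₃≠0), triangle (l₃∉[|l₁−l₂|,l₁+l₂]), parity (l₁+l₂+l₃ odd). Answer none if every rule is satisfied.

m_sum

m₁+m₂+m₃ = 4 − 4 − 4 = -4  ✗
triangle: |5−5|=0 ≤ l₃=4 ≤ 5+5=10
parity: l₁+l₂+l₃ = 14 is even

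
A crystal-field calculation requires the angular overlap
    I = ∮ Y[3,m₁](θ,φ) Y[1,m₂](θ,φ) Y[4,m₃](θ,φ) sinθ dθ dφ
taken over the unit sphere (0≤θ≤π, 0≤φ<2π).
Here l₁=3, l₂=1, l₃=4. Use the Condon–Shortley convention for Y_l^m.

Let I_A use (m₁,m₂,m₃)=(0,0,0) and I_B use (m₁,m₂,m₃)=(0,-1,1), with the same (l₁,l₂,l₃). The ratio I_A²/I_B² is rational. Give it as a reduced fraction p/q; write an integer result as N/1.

8/5

Shared (l₁,l₂,l₃)=(3,1,4): N and (l;000)² cancel in I_A²/I_B².
A: Δ = 0!·6!·2!/9! = 1/252; Racah Σ t=0..0: t=0:+1/36 = 1/36; ⇒ 3j(3 1 4; 0 0 0)² = 4/63, sgn +1
B: Δ = 0!·6!·2!/9! = 1/252; Racah Σ t=0..0: t=0:+1/72 = 1/72; ⇒ 3j(3 1 4; 0 -1 1)² = 5/126, sgn -1
I_A²/I_B² = (4/63)/(5/126) = 8/5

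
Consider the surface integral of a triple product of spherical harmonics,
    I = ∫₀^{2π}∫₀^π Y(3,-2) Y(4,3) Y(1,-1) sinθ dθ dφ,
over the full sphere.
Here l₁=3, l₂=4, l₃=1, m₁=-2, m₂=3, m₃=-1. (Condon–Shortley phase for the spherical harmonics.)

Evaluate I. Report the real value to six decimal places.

-0.282095

m-sum 0 ✓  L=8 even ✓  1≤1≤7 ✓
Π(2lᵢ+1) = 7×9×3 = 189
triangle coeff Δ(3,4,1) = 1/252
Σ_t [3,3]: t=3:−1/36 = -1/36
(3j)²=4/63 [(3 4 1; 0 0 0)], sign=+1
Σ_t [5,5]: t=5:−1/240 = -1/240
(3j)²=1/12 [(3 4 1; -2 3 -1)], sign=-1
⇒ 4πI² = 1/1
I = (-1)√(1/1/(4π)) = -0.28209479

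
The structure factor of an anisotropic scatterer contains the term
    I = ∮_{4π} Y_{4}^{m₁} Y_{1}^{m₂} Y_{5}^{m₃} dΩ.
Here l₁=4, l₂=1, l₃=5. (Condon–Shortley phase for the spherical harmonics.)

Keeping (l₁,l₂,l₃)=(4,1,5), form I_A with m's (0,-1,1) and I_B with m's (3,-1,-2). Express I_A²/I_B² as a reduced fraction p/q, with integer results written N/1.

Same 4,1,5: normalisation and zero-m 3j drop out of the ratio.
A: Δ: 0! 8! 2! / 11! → 1/495; sum: t=0:+1/1152 = 1/1152; 3j²(4 1 5; 0 -1 1) = Δ·Π!·Σ² = 1/33  (sign +1)
B: Δ: 0! 8! 2! / 11! → 1/495; sum: t=0:+1/10080 = 1/10080; 3j²(4 1 5; 3 -1 -2) = Δ·Π!·Σ² = 1/165  (sign -1)
I_A²/I_B² = (1/33)/(1/165) = 5/1

5/1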